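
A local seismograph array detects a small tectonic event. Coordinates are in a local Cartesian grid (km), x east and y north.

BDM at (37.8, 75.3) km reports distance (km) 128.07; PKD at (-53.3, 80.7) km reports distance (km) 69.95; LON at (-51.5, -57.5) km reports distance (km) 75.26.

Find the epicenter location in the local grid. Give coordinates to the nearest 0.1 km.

x ≈ -74.7 km, y ≈ 14.1 km

Circle about each station: (x − 37.8)² + (y − 75.3)² = 128.07²; (x + 53.3)² + (y − 80.7)² = 69.95²; (x + 51.5)² + (y + 57.5)² = 75.26².
Subtracting pairs of circle equations eliminates x²+y² and gives linear equations (the radical axes):
-182.2 x + 10.8 y = 13763.37
-178.6 x − 265.6 y = 9597.43
Solving the 2×2 system: x ≈ -74.7, y ≈ 14.1 km.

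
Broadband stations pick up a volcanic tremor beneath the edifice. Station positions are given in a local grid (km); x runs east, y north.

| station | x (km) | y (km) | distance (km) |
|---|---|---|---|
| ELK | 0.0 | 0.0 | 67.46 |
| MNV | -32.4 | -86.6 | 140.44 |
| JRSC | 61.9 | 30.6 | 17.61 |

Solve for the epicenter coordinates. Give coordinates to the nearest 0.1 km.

Circle about each station: x² + y² = 67.46²; (x + 32.4)² + (y + 86.6)² = 140.44²; (x − 61.9)² + (y − 30.6)² = 17.61².
Subtracting pairs of circle equations eliminates x²+y² and gives linear equations (the radical axes):
-64.8 x − 173.2 y = -6623.22
123.8 x + 61.2 y = 9008.71
Solving the 2×2 system: x ≈ 66.1, y ≈ 13.5 km.

66.1 km east, 13.5 km north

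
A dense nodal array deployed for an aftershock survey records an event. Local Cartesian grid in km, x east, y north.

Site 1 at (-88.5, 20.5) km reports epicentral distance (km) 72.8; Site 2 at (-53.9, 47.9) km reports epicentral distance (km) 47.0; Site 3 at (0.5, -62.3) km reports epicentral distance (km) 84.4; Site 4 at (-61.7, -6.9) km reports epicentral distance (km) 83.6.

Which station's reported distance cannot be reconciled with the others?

Solve using three stations at a time. Using Site 1, Site 2, Site 3 (subtract circle equations pairwise → linear system) gives (x, y) ≈ (-15.7, 20.5).
Distances from that point to each station vs reported:
  Site 1: calculated 72.8 vs reported 72.8 → residual 0.0 km
  Site 2: calculated 47.0 vs reported 47.0 → residual 0.0 km
  Site 3: calculated 84.4 vs reported 84.4 → residual 0.0 km
  Site 4: calculated 53.6 vs reported 83.6 → residual 30.0 km
Site 1, Site 2, Site 3 are mutually consistent (residuals ≈ 0); Site 4 is off by 30.0 km.

Site 4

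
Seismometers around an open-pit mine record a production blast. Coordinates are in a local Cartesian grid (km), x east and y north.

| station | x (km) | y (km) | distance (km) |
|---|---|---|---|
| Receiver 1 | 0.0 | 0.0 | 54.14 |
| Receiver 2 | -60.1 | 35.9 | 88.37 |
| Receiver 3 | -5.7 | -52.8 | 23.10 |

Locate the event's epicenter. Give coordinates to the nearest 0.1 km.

(-27.9, -46.4)

Circle about each station: x² + y² = 54.14²; (x + 60.1)² + (y − 35.9)² = 88.37²; (x + 5.7)² + (y + 52.8)² = 23.10².
Subtracting the Receiver 1 equation from the Receiver 2 and Receiver 3 equations removes the quadratic terms:
-120.2 x + 71.8 y = 22.70
-11.4 x − 105.6 y = 5217.86
Solving the 2×2 system: x ≈ -27.9, y ≈ -46.4 km.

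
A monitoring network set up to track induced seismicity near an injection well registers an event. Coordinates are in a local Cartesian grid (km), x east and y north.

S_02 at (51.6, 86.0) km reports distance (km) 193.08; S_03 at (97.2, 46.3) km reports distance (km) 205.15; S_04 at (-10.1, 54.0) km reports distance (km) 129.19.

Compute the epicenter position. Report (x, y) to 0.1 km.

x ≈ -82.2 km, y ≈ -53.2 km

Circle about each station: (x − 51.6)² + (y − 86.0)² = 193.08²; (x − 97.2)² + (y − 46.3)² = 205.15²; (x + 10.1)² + (y − 54.0)² = 129.19².
Subtracting the S_02 equation from the S_03 and S_04 equations removes the quadratic terms:
91.2 x − 79.4 y = -3273.67
-123.4 x − 64.0 y = 13549.28
Solving the 2×2 system: x ≈ -82.2, y ≈ -53.2 km.
Check against S_02 (with the unrounded x, y): √((x − 51.6)²+(y − 86.0)²) = 193.08 ≈ 193.08 km. ✓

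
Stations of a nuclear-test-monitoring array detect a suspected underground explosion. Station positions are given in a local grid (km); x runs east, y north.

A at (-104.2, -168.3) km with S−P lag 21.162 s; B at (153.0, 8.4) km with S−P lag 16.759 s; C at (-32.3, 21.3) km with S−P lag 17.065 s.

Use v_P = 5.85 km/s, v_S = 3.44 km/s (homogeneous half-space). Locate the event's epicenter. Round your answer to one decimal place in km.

Distance from S−P lag: d = Δt · v_P v_S / (v_P − v_S) = Δt · (5.85·3.44)/(5.85−3.44) ≈ 8.3502·Δt.
So d_A = 176.71, d_B = 139.94, d_C = 142.50 km.
Circle about each station: (x + 104.2)² + (y + 168.3)² = 176.71²; (x − 153.0)² + (y − 8.4)² = 139.94²; (x + 32.3)² + (y − 21.3)² = 142.50².
Subtracting the A equation from the B and C equations removes the quadratic terms:
514.4 x + 353.4 y = -4059.75
143.8 x + 379.2 y = -26765.38
Solving the 2×2 system: x ≈ 54.9, y ≈ -91.4 km.

(54.9, -91.4)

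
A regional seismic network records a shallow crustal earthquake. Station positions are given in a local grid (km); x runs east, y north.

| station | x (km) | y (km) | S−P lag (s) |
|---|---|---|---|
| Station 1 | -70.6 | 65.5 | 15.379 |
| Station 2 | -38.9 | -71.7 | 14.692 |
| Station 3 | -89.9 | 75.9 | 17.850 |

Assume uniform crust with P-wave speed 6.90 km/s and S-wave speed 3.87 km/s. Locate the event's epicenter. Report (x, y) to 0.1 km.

Distance from S−P lag: d = Δt · v_P v_S / (v_P − v_S) = Δt · (6.90·3.87)/(6.90−3.87) ≈ 8.8129·Δt.
So d_Station 1 = 135.53, d_Station 2 = 129.48, d_Station 3 = 157.31 km.
Circle about each station: (x + 70.6)² + (y − 65.5)² = 135.53²; (x + 38.9)² + (y + 71.7)² = 129.48²; (x + 89.9)² + (y − 75.9)² = 157.31².
Subtracting the Station 1 equation from the Station 2 and Station 3 equations removes the quadratic terms:
63.4 x − 274.4 y = -1017.20
-38.6 x + 20.8 y = -1809.85
Solving the 2×2 system: x ≈ 55.8, y ≈ 16.6 km.

55.8 km east, 16.6 km north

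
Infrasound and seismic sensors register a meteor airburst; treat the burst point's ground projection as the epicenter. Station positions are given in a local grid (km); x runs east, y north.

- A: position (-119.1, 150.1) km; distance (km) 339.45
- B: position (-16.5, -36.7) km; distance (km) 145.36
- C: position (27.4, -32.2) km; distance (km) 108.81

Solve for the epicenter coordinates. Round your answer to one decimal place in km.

(117.3, -93.5)

Circle about each station: (x + 119.1)² + (y − 150.1)² = 339.45²; (x + 16.5)² + (y + 36.7)² = 145.36²; (x − 27.4)² + (y + 32.2)² = 108.81².
Subtracting pairs of circle equations eliminates x²+y² and gives linear equations (the radical axes):
205.2 x − 373.6 y = 59001.09
293.0 x − 364.6 y = 68459.47
Solving the 2×2 system: x ≈ 117.3, y ≈ -93.5 km.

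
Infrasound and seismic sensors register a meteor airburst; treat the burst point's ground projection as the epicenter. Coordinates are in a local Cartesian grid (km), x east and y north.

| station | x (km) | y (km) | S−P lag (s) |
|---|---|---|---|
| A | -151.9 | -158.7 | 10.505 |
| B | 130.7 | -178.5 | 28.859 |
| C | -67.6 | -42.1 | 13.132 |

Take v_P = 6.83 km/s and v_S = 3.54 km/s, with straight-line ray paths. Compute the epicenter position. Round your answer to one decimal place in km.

Distance from S−P lag: d = Δt · v_P v_S / (v_P − v_S) = Δt · (6.83·3.54)/(6.83−3.54) ≈ 7.3490·Δt.
So d_A = 77.20, d_B = 212.08, d_C = 96.51 km.
Circle about each station: (x + 151.9)² + (y + 158.7)² = 77.20²; (x − 130.7)² + (y + 178.5)² = 212.08²; (x + 67.6)² + (y + 42.1)² = 96.51².
Subtracting pairs of circle equations eliminates x²+y² and gives linear equations (the radical axes):
565.2 x − 39.6 y = -38332.65
168.6 x + 233.2 y = -45271.47
Solving the 2×2 system: x ≈ -77.5, y ≈ -138.1 km.
Check against A (with the unrounded x, y): √((x + 151.9)²+(y + 158.7)²) = 77.20 ≈ 77.20 km. ✓

(-77.5, -138.1)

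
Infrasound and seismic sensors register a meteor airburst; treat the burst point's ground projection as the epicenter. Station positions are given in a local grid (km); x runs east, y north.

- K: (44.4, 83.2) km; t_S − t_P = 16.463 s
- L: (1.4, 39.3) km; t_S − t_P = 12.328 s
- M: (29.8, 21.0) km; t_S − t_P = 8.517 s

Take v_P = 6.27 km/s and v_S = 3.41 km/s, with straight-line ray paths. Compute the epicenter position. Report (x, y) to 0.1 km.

Distance from S−P lag: d = Δt · v_P v_S / (v_P − v_S) = Δt · (6.27·3.41)/(6.27−3.41) ≈ 7.4758·Δt.
So d_K = 123.07, d_L = 92.16, d_M = 63.67 km.
Circle about each station: (x − 44.4)² + (y − 83.2)² = 123.07²; (x − 1.4)² + (y − 39.3)² = 92.16²; (x − 29.8)² + (y − 21.0)² = 63.67².
Subtracting the K equation from the L and M equations removes the quadratic terms:
-86.0 x − 87.8 y = -694.39
-29.2 x − 124.4 y = 3527.80
Solving the 2×2 system: x ≈ 48.7, y ≈ -39.8 km.

x ≈ 48.7 km, y ≈ -39.8 km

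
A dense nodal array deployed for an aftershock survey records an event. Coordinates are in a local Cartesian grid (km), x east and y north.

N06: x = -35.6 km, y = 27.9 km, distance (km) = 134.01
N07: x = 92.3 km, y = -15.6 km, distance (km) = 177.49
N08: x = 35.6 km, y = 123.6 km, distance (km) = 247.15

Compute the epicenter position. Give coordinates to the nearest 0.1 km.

-61.9 km east, -103.5 km north

Circle about each station: (x + 35.6)² + (y − 27.9)² = 134.01²; (x − 92.3)² + (y + 15.6)² = 177.49²; (x − 35.6)² + (y − 123.6)² = 247.15².
Subtracting pairs of circle equations eliminates x²+y² and gives linear equations (the radical axes):
255.8 x − 87.0 y = -6827.14
142.4 x + 191.4 y = -28625.89
Solving the 2×2 system: x ≈ -61.9, y ≈ -103.5 km.
Check against N06 (with the unrounded x, y): √((x + 35.6)²+(y − 27.9)²) = 134.02 ≈ 134.01 km. ✓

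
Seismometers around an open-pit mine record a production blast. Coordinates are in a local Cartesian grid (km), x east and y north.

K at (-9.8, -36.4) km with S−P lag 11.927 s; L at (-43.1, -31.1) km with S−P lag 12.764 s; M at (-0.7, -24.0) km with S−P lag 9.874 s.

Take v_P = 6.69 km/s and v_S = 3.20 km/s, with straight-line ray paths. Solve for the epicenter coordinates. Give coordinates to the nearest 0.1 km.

Distance from S−P lag: d = Δt · v_P v_S / (v_P − v_S) = Δt · (6.69·3.20)/(6.69−3.20) ≈ 6.1341·Δt.
So d_K = 73.16, d_L = 78.30, d_M = 60.57 km.
Circle about each station: (x + 9.8)² + (y + 36.4)² = 73.16²; (x + 43.1)² + (y + 31.1)² = 78.30²; (x + 0.7)² + (y + 24.0)² = 60.57².
Subtracting the K equation from the L and M equations removes the quadratic terms:
-66.6 x + 10.6 y = 625.32
18.2 x + 24.8 y = 839.15
Solving the 2×2 system: x ≈ -3.6, y ≈ 36.5 km.
Check against K (with the unrounded x, y): √((x + 9.8)²+(y + 36.4)²) = 73.13 ≈ 73.16 km. ✓

-3.6 km east, 36.5 km north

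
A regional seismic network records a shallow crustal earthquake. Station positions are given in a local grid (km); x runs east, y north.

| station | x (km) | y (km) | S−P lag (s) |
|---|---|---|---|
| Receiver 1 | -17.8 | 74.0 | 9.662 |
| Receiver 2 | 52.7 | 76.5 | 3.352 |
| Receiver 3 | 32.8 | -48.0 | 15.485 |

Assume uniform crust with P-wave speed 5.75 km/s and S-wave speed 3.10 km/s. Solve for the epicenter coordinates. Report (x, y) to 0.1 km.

Distance from S−P lag: d = Δt · v_P v_S / (v_P − v_S) = Δt · (5.75·3.10)/(5.75−3.10) ≈ 6.7264·Δt.
So d_Receiver 1 = 64.99, d_Receiver 2 = 22.55, d_Receiver 3 = 104.16 km.
Circle about each station: (x + 17.8)² + (y − 74.0)² = 64.99²; (x − 52.7)² + (y − 76.5)² = 22.55²; (x − 32.8)² + (y + 48.0)² = 104.16².
Subtracting pairs of circle equations eliminates x²+y² and gives linear equations (the radical axes):
141.0 x + 5.0 y = 6551.90
101.2 x − 244.0 y = -9038.61
Solving the 2×2 system: x ≈ 44.5, y ≈ 55.5 km.

(44.5, 55.5)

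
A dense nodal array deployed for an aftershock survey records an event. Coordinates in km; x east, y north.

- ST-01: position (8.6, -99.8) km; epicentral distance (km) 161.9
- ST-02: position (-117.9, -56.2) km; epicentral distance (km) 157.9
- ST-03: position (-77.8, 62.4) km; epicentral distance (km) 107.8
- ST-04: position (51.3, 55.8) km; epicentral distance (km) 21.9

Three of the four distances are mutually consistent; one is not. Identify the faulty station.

Solve using three stations at a time. Using ST-01, ST-03, ST-04 (subtract circle equations pairwise → linear system) gives (x, y) ≈ (30.0, 60.7).
Distances from that point to each station vs reported:
  ST-01: calculated 161.9 vs reported 161.9 → residual 0.0 km
  ST-02: calculated 188.5 vs reported 157.9 → residual 30.6 km
  ST-03: calculated 107.8 vs reported 107.8 → residual 0.0 km
  ST-04: calculated 21.9 vs reported 21.9 → residual 0.0 km
ST-01, ST-03, ST-04 are mutually consistent (residuals ≈ 0); ST-02 is off by 30.6 km.

ST-02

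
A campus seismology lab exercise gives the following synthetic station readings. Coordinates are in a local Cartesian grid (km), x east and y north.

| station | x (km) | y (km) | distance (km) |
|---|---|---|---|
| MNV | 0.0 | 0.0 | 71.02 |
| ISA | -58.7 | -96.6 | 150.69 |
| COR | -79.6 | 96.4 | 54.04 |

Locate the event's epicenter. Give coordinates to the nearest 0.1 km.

(-46.6, 53.6)

Circle about each station: x² + y² = 71.02²; (x + 58.7)² + (y + 96.6)² = 150.69²; (x + 79.6)² + (y − 96.4)² = 54.04².
Subtracting pairs of circle equations eliminates x²+y² and gives linear equations (the radical axes):
-117.4 x − 193.2 y = -4886.39
-159.2 x + 192.8 y = 17752.64
Solving the 2×2 system: x ≈ -46.6, y ≈ 53.6 km.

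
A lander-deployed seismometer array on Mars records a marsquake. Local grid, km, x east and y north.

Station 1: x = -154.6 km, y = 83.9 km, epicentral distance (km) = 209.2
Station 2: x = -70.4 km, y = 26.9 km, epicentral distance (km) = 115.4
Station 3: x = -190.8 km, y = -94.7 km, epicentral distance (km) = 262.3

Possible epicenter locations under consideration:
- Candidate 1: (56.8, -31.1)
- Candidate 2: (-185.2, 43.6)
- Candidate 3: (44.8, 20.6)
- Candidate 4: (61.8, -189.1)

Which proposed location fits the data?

Candidate 3

For each candidate, compare |candidate − station| to the reported distance:
Candidate 1: residuals Station 1 31.5, Station 2 24.4, Station 3 6.7 → max 31.5 km
Candidate 2: residuals Station 1 158.6, Station 2 0.6, Station 3 123.9 → max 158.6 km
Candidate 3: residuals Station 1 0.0, Station 2 0.0, Station 3 0.0 → max 0.0 km
Candidate 4: residuals Station 1 139.2, Station 2 137.8, Station 3 7.4 → max 139.2 km
Only Candidate 3 has all residuals ≈ 0.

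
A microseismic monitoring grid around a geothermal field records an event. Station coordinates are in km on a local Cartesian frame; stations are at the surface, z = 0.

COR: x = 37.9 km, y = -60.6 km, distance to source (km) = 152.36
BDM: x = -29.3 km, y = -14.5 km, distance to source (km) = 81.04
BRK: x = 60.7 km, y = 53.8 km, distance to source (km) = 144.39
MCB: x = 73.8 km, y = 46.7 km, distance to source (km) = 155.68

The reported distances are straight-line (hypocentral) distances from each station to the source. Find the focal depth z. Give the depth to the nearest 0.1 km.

Each station gives a sphere (x−x_i)² + (y−y_i)² + z² = d_i² (stations at z=0).
Subtracting the COR sphere from BDM and BRK: z² cancels, leaving linear equations in x and y:
-134.4 x + 92.2 y = 12606.06
45.6 x + 228.8 y = 3835.26
Solving: x ≈ -72.397, y ≈ 31.191 km (keep extra digits for the depth step; rounded: -72.4, 31.2).
Then from the COR sphere: z² = 152.36² − (x − 37.9)² − (y + 60.6)² with x = -72.397, y = 31.191, so z ≈ 51.211 ≈ 51.2 km.

z ≈ 51.2 km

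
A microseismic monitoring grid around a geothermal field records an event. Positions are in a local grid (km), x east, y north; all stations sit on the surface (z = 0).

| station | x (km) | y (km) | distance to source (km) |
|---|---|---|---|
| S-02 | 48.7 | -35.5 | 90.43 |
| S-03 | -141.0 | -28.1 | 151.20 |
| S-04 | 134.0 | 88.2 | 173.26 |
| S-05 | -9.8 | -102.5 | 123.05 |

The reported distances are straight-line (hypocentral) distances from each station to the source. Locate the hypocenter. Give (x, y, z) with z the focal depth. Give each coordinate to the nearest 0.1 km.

x ≈ -6.0 km, y ≈ 5.2 km, depth ≈ 59.4 km

Each station gives a sphere (x−x_i)² + (y−y_i)² + z² = d_i² (stations at z=0).
Subtracting the S-02 sphere from S-03 and S-04: z² cancels, leaving linear equations in x and y:
-379.4 x + 14.8 y = 2354.81
170.6 x + 247.4 y = 261.86
Solving: x ≈ -6.004, y ≈ 5.199 km (keep extra digits for the depth step; rounded: -6.0, 5.2).
Then from the S-02 sphere: z² = 90.43² − (x − 48.7)² − (y + 35.5)² with x = -6.004, y = 5.199, so z ≈ 59.402 ≈ 59.4 km.
Check against S-05 (with the unrounded solution): distance 123.05 ≈ 123.05 km. ✓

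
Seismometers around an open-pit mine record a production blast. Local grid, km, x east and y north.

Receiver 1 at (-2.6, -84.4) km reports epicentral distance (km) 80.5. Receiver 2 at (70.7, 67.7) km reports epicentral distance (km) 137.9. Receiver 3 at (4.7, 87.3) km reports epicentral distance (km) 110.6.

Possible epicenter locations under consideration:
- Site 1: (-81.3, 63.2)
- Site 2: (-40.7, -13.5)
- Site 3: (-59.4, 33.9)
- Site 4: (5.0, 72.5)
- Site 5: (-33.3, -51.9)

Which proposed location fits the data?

Site 2

For each candidate, compare |candidate − station| to the reported distance:
Site 1: residuals Receiver 1 86.8, Receiver 2 14.2, Receiver 3 21.3 → max 86.8 km
Site 2: residuals Receiver 1 0.0, Receiver 2 0.0, Receiver 3 0.0 → max 0.0 km
Site 3: residuals Receiver 1 50.7, Receiver 2 3.5, Receiver 3 27.2 → max 50.7 km
Site 4: residuals Receiver 1 76.6, Receiver 2 72.0, Receiver 3 95.8 → max 95.8 km
Site 5: residuals Receiver 1 35.8, Receiver 2 20.6, Receiver 3 33.7 → max 35.8 km
Only Site 2 has all residuals ≈ 0.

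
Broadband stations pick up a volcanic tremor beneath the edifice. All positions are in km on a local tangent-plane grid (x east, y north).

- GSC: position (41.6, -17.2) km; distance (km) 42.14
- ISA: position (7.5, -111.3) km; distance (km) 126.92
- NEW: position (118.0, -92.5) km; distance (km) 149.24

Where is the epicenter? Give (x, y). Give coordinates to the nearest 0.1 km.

Circle about each station: (x − 41.6)² + (y + 17.2)² = 42.14²; (x − 7.5)² + (y + 111.3)² = 126.92²; (x − 118.0)² + (y + 92.5)² = 149.24².
Subtracting the GSC equation from the ISA and NEW equations removes the quadratic terms:
-68.2 x − 188.2 y = -3915.37
152.8 x − 150.6 y = -42.95
Solving the 2×2 system: x ≈ 14.9, y ≈ 15.4 km.
Check against GSC (with the unrounded x, y): √((x − 41.6)²+(y + 17.2)²) = 42.14 ≈ 42.14 km. ✓

14.9 km east, 15.4 km north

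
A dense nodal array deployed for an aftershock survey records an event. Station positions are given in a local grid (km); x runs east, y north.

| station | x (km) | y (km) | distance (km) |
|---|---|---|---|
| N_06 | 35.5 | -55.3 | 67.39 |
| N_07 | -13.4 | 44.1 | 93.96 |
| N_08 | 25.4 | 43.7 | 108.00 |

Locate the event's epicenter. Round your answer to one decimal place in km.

-31.5 km east, -48.1 km north

Circle about each station: (x − 35.5)² + (y + 55.3)² = 67.39²; (x + 13.4)² + (y − 44.1)² = 93.96²; (x − 25.4)² + (y − 43.7)² = 108.00².
Subtracting pairs of circle equations eliminates x²+y² and gives linear equations (the radical axes):
-97.8 x + 198.8 y = -6481.04
-20.2 x + 198.0 y = -8886.08
Solving the 2×2 system: x ≈ -31.5, y ≈ -48.1 km.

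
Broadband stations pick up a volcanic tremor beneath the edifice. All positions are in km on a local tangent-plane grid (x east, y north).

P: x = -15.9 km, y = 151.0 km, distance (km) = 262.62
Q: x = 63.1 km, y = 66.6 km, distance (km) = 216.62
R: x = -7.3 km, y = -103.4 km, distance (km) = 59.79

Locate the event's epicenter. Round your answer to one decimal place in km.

Circle about each station: (x + 15.9)² + (y − 151.0)² = 262.62²; (x − 63.1)² + (y − 66.6)² = 216.62²; (x + 7.3)² + (y + 103.4)² = 59.79².
Subtracting pairs of circle equations eliminates x²+y² and gives linear equations (the radical axes):
158.0 x − 168.8 y = 7408.40
17.2 x − 508.8 y = 53085.46
Solving the 2×2 system: x ≈ -67.0, y ≈ -106.6 km.
Check against P (with the unrounded x, y): √((x + 15.9)²+(y − 151.0)²) = 262.62 ≈ 262.62 km. ✓

x ≈ -67.0 km, y ≈ -106.6 km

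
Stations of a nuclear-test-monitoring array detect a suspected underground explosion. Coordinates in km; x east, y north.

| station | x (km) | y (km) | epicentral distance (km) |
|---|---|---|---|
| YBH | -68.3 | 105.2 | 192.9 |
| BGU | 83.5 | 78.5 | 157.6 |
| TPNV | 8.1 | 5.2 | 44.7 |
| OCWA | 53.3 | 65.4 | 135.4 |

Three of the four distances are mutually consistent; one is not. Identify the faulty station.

TPNV

Solve using three stations at a time. Using YBH, BGU, OCWA (subtract circle equations pairwise → linear system) gives (x, y) ≈ (20.6, -66.1).
Distances from that point to each station vs reported:
  YBH: calculated 193.0 vs reported 192.9 → residual 0.1 km
  BGU: calculated 157.7 vs reported 157.6 → residual 0.1 km
  TPNV: calculated 72.4 vs reported 44.7 → residual 27.7 km
  OCWA: calculated 135.5 vs reported 135.4 → residual 0.1 km
YBH, BGU, OCWA are mutually consistent (residuals ≈ 0); TPNV is off by 27.7 km.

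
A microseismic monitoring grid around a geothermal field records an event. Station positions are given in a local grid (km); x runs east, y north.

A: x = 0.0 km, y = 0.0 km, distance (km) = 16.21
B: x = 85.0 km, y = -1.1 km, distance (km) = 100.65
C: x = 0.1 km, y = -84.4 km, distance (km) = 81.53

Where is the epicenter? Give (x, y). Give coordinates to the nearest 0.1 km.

-15.6 km east, -4.4 km north

Circle about each station: x² + y² = 16.21²; (x − 85.0)² + (y + 1.1)² = 100.65²; (x − 0.1)² + (y + 84.4)² = 81.53².
Subtracting the A equation from the B and C equations removes the quadratic terms:
170.0 x − 2.2 y = -2641.45
0.2 x − 168.8 y = 738.99
Solving the 2×2 system: x ≈ -15.6, y ≈ -4.4 km.
Check against A (with the unrounded x, y): √(x²+y²) = 16.20 ≈ 16.21 km. ✓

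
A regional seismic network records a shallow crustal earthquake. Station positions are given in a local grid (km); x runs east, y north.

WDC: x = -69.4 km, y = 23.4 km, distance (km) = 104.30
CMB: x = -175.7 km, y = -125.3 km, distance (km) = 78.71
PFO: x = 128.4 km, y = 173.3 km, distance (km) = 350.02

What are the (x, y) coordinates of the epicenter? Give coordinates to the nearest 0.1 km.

Circle about each station: (x + 69.4)² + (y − 23.4)² = 104.30²; (x + 175.7)² + (y + 125.3)² = 78.71²; (x − 128.4)² + (y − 173.3)² = 350.02².
Subtracting pairs of circle equations eliminates x²+y² and gives linear equations (the radical axes):
-212.6 x − 297.4 y = 45889.89
395.6 x + 299.8 y = -70479.98
Solving the 2×2 system: x ≈ -133.6, y ≈ -58.8 km.
Check against WDC (with the unrounded x, y): √((x + 69.4)²+(y − 23.4)²) = 104.30 ≈ 104.30 km. ✓

(-133.6, -58.8)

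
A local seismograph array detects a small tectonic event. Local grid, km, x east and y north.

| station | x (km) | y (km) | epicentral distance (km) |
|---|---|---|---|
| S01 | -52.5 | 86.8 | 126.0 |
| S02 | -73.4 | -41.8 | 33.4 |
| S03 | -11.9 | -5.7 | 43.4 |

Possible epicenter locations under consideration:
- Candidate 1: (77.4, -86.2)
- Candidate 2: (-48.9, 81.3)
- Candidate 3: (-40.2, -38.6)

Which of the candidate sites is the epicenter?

Candidate 3

For each candidate, compare |candidate − station| to the reported distance:
Candidate 1: residuals S01 90.3, S02 123.8, S03 76.8 → max 123.8 km
Candidate 2: residuals S01 119.4, S02 92.1, S03 51.1 → max 119.4 km
Candidate 3: residuals S01 0.0, S02 0.0, S03 0.0 → max 0.0 km
Only Candidate 3 has all residuals ≈ 0.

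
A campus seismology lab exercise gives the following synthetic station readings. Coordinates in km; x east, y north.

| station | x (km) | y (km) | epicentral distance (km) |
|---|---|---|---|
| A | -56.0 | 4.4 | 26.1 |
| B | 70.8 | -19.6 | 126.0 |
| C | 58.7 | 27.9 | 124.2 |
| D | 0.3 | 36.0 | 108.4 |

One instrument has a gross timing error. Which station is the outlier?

D

Solve using three stations at a time. Using A, B, C (subtract circle equations pairwise → linear system) gives (x, y) ≈ (-55.2, -21.7).
Distances from that point to each station vs reported:
  A: calculated 26.1 vs reported 26.1 → residual 0.0 km
  B: calculated 126.0 vs reported 126.0 → residual 0.0 km
  C: calculated 124.2 vs reported 124.2 → residual 0.0 km
  D: calculated 80.0 vs reported 108.4 → residual 28.4 km
A, B, C are mutually consistent (residuals ≈ 0); D is off by 28.4 km.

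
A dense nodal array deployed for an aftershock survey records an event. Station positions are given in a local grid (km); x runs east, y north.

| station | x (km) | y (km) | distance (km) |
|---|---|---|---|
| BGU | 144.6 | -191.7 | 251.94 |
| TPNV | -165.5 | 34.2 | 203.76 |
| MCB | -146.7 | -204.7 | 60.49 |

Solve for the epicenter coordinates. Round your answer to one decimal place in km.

-105.4 km east, -160.5 km north

Circle about each station: (x − 144.6)² + (y + 191.7)² = 251.94²; (x + 165.5)² + (y − 34.2)² = 203.76²; (x + 146.7)² + (y + 204.7)² = 60.49².
Subtracting the BGU equation from the TPNV and MCB equations removes the quadratic terms:
-620.2 x + 451.8 y = -7142.53
-582.6 x − 26.0 y = 65579.65
Solving the 2×2 system: x ≈ -105.4, y ≈ -160.5 km.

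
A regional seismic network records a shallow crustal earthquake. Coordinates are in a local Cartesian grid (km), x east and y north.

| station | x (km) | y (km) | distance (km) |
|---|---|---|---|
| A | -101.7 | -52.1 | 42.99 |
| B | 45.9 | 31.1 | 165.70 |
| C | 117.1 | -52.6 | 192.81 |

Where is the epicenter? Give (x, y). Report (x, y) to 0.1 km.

(-73.1, -84.2)

Circle about each station: (x + 101.7)² + (y + 52.1)² = 42.99²; (x − 45.9)² + (y − 31.1)² = 165.70²; (x − 117.1)² + (y + 52.6)² = 192.81².
Subtracting pairs of circle equations eliminates x²+y² and gives linear equations (the radical axes):
295.2 x + 166.4 y = -35591.63
437.6 x − 1.0 y = -31905.69
Solving the 2×2 system: x ≈ -73.1, y ≈ -84.2 km.
Check against A (with the unrounded x, y): √((x + 101.7)²+(y + 52.1)²) = 42.99 ≈ 42.99 km. ✓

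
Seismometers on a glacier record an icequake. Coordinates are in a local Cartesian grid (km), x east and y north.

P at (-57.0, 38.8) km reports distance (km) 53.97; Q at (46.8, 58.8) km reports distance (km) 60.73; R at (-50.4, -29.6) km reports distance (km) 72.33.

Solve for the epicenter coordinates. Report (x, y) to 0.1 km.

Circle about each station: (x + 57.0)² + (y − 38.8)² = 53.97²; (x − 46.8)² + (y − 58.8)² = 60.73²; (x + 50.4)² + (y + 29.6)² = 72.33².
Subtracting the P equation from the Q and R equations removes the quadratic terms:
207.6 x + 40.0 y = 117.87
13.2 x − 136.8 y = -3656.99
Solving the 2×2 system: x ≈ -4.5, y ≈ 26.3 km.
Check against P (with the unrounded x, y): √((x + 57.0)²+(y − 38.8)²) = 53.97 ≈ 53.97 km. ✓

(-4.5, 26.3)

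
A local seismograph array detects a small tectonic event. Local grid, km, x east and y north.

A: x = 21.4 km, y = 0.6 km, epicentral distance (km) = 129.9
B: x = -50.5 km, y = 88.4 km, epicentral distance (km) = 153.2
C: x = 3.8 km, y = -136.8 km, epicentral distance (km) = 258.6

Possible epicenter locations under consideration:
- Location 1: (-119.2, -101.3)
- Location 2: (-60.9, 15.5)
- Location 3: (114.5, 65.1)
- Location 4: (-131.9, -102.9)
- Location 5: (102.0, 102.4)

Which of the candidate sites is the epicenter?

For each candidate, compare |candidate − station| to the reported distance:
Location 1: residuals A 43.7, B 48.6, C 130.6 → max 130.6 km
Location 2: residuals A 46.3, B 79.6, C 93.1 → max 93.1 km
Location 3: residuals A 16.6, B 13.4, C 28.3 → max 28.3 km
Location 4: residuals A 55.1, B 54.7, C 118.7 → max 118.7 km
Location 5: residuals A 0.1, B 0.1, C 0.0 → max 0.1 km
Only Location 5 has all residuals ≈ 0.

Location 5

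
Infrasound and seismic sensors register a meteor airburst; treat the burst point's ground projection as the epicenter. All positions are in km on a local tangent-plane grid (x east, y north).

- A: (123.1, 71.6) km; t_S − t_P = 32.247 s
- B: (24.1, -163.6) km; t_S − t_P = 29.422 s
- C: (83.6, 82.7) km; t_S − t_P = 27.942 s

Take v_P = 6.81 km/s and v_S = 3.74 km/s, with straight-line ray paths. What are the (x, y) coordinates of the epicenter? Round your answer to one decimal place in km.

Distance from S−P lag: d = Δt · v_P v_S / (v_P − v_S) = Δt · (6.81·3.74)/(6.81−3.74) ≈ 8.2962·Δt.
So d_A = 267.53, d_B = 244.09, d_C = 231.81 km.
Circle about each station: (x − 123.1)² + (y − 71.6)² = 267.53²; (x − 24.1)² + (y + 163.6)² = 244.09²; (x − 83.6)² + (y − 82.7)² = 231.81².
Subtracting the A equation from the B and C equations removes the quadratic terms:
-198.0 x − 470.4 y = 19057.97
-79.0 x + 22.2 y = 11384.50
Solving the 2×2 system: x ≈ -139.0, y ≈ 18.0 km.
Check against A (with the unrounded x, y): √((x − 123.1)²+(y − 71.6)²) = 267.57 ≈ 267.53 km. ✓

(-139.0, 18.0)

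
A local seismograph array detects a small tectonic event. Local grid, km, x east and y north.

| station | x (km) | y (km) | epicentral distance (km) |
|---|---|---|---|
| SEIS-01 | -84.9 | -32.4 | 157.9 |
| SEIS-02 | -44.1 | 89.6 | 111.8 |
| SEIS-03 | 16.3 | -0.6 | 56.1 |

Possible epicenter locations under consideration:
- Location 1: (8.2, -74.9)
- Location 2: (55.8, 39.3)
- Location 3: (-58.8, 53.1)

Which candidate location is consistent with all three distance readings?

Location 2

For each candidate, compare |candidate − station| to the reported distance:
Location 1: residuals SEIS-01 55.6, SEIS-02 60.8, SEIS-03 18.6 → max 60.8 km
Location 2: residuals SEIS-01 0.0, SEIS-02 0.0, SEIS-03 0.0 → max 0.0 km
Location 3: residuals SEIS-01 68.5, SEIS-02 72.5, SEIS-03 36.2 → max 72.5 km
Only Location 2 has all residuals ≈ 0.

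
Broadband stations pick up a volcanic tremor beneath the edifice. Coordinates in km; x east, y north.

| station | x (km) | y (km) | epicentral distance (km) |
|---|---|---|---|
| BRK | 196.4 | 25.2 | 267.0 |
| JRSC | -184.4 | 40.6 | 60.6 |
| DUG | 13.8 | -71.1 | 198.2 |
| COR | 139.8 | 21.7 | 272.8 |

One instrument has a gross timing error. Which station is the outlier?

BRK

Solve using three stations at a time. Using JRSC, DUG, COR (subtract circle equations pairwise → linear system) gives (x, y) ≈ (-129.4, 65.9).
Distances from that point to each station vs reported:
  BRK: calculated 328.3 vs reported 267.0 → residual 61.3 km
  JRSC: calculated 60.6 vs reported 60.6 → residual 0.0 km
  DUG: calculated 198.2 vs reported 198.2 → residual 0.0 km
  COR: calculated 272.8 vs reported 272.8 → residual 0.0 km
JRSC, DUG, COR are mutually consistent (residuals ≈ 0); BRK is off by 61.3 km.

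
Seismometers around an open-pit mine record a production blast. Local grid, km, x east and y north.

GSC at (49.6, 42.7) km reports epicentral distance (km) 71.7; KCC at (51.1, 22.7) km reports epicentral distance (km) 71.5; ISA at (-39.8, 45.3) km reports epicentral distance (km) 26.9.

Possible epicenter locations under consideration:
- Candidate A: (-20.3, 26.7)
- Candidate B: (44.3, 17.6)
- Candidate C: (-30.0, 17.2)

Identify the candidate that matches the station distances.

Candidate A

For each candidate, compare |candidate − station| to the reported distance:
Candidate A: residuals GSC 0.0, KCC 0.0, ISA 0.0 → max 0.0 km
Candidate B: residuals GSC 46.0, KCC 63.0, ISA 61.6 → max 63.0 km
Candidate C: residuals GSC 11.9, KCC 9.8, ISA 2.9 → max 11.9 km
Only Candidate A has all residuals ≈ 0.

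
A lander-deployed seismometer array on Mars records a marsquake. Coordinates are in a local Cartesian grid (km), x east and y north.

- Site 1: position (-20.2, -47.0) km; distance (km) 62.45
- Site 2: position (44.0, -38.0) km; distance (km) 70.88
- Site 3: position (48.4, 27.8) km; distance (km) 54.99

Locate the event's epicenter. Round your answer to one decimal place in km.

Circle about each station: (x + 20.2)² + (y + 47.0)² = 62.45²; (x − 44.0)² + (y + 38.0)² = 70.88²; (x − 48.4)² + (y − 27.8)² = 54.99².
Subtracting pairs of circle equations eliminates x²+y² and gives linear equations (the radical axes):
128.4 x + 18.0 y = -361.01
137.2 x + 149.6 y = 1374.46
Solving the 2×2 system: x ≈ -4.7, y ≈ 13.5 km.
Check against Site 1 (with the unrounded x, y): √((x + 20.2)²+(y + 47.0)²) = 62.45 ≈ 62.45 km. ✓

-4.7 km east, 13.5 km north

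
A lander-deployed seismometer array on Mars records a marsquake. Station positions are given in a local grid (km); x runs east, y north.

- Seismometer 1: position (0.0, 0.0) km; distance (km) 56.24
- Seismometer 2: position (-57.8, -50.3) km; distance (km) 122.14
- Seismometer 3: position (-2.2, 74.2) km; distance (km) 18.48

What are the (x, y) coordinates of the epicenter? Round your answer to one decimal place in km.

Circle about each station: x² + y² = 56.24²; (x + 57.8)² + (y + 50.3)² = 122.14²; (x + 2.2)² + (y − 74.2)² = 18.48².
Subtracting pairs of circle equations eliminates x²+y² and gives linear equations (the radical axes):
-115.6 x − 100.6 y = -5884.31
-4.4 x + 148.4 y = 8331.91
Solving the 2×2 system: x ≈ 2.0, y ≈ 56.2 km.

2.0 km east, 56.2 km north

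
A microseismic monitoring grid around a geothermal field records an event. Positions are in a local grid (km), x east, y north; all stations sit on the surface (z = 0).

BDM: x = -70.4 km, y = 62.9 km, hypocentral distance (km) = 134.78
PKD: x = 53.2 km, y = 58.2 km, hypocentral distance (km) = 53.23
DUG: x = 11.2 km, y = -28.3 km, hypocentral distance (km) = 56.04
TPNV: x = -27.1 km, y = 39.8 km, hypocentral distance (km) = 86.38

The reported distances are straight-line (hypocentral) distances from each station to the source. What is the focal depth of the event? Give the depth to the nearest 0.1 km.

Each station gives a sphere (x−x_i)² + (y−y_i)² + z² = d_i² (stations at z=0).
Subtracting the BDM sphere from PKD and DUG: z² cancels, leaving linear equations in x and y:
247.2 x − 9.4 y = 12637.13
163.2 x − 182.4 y = 7038.93
Solving: x ≈ 51.402, y ≈ 7.401 km (keep extra digits for the depth step; rounded: 51.4, 7.4).
Then from the BDM sphere: z² = 134.78² − (x + 70.4)² − (y − 62.9)² with x = 51.402, y = 7.401, so z ≈ 15.804 ≈ 15.8 km.
Check against TPNV (with the unrounded solution): distance 86.38 ≈ 86.38 km. ✓

15.8 km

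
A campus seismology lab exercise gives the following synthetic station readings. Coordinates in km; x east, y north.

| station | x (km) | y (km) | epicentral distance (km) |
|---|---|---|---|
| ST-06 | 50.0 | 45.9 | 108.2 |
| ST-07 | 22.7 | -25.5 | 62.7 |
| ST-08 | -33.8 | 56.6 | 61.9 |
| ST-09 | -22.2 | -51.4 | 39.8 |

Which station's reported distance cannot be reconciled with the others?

Solve using three stations at a time. Using ST-06, ST-07, ST-09 (subtract circle equations pairwise → linear system) gives (x, y) ≈ (-39.2, -15.4).
Distances from that point to each station vs reported:
  ST-06: calculated 108.2 vs reported 108.2 → residual 0.0 km
  ST-07: calculated 62.7 vs reported 62.7 → residual 0.0 km
  ST-08: calculated 72.2 vs reported 61.9 → residual 10.3 km
  ST-09: calculated 39.8 vs reported 39.8 → residual 0.0 km
ST-06, ST-07, ST-09 are mutually consistent (residuals ≈ 0); ST-08 is off by 10.3 km.

ST-08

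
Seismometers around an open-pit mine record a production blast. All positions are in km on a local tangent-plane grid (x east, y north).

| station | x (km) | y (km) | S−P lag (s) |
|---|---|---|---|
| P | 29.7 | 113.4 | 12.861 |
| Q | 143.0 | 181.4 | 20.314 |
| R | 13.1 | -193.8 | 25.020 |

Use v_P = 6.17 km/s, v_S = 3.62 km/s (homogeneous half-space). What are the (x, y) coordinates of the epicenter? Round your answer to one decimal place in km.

Distance from S−P lag: d = Δt · v_P v_S / (v_P − v_S) = Δt · (6.17·3.62)/(6.17−3.62) ≈ 8.7590·Δt.
So d_P = 112.65, d_Q = 177.93, d_R = 219.15 km.
Circle about each station: (x − 29.7)² + (y − 113.4)² = 112.65²; (x − 143.0)² + (y − 181.4)² = 177.93²; (x − 13.1)² + (y + 193.8)² = 219.15².
Subtracting the P equation from the Q and R equations removes the quadratic terms:
226.6 x + 136.0 y = 20644.25
-33.2 x − 614.4 y = -11348.30
Solving the 2×2 system: x ≈ 82.7, y ≈ 14.0 km.
Check against P (with the unrounded x, y): √((x − 29.7)²+(y − 113.4)²) = 112.65 ≈ 112.65 km. ✓

x ≈ 82.7 km, y ≈ 14.0 km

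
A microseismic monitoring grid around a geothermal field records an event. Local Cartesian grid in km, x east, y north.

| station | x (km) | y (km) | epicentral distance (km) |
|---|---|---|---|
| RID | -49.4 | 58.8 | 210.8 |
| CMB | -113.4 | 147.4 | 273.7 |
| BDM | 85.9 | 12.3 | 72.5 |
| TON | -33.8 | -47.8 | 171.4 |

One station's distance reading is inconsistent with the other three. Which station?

Solve using three stations at a time. Using RID, BDM, TON (subtract circle equations pairwise → linear system) gives (x, y) ≈ (137.4, -38.9).
Distances from that point to each station vs reported:
  RID: calculated 210.9 vs reported 210.8 → residual 0.1 km
  CMB: calculated 312.5 vs reported 273.7 → residual 38.8 km
  BDM: calculated 72.7 vs reported 72.5 → residual 0.2 km
  TON: calculated 171.5 vs reported 171.4 → residual 0.1 km
RID, BDM, TON are mutually consistent (residuals ≈ 0); CMB is off by 38.8 km.

CMB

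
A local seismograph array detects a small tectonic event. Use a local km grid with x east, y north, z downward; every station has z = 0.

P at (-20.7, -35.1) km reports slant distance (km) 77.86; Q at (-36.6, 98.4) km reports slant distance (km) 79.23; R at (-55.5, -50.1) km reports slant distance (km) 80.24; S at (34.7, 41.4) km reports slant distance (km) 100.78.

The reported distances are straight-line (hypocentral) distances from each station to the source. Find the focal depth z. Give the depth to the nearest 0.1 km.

Each station gives a sphere (x−x_i)² + (y−y_i)² + z² = d_i² (stations at z=0).
Subtracting the P sphere from Q and R: z² cancels, leaving linear equations in x and y:
-31.8 x + 267.0 y = 9146.41
-69.6 x − 30.0 y = 3553.48
Solving: x ≈ -62.607, y ≈ 26.800 km (keep extra digits for the depth step; rounded: -62.6, 26.8).
Then from the P sphere: z² = 77.86² − (x + 20.7)² − (y + 35.1)² with x = -62.607, y = 26.800, so z ≈ 21.780 ≈ 21.8 km.
Check against S (with the unrounded solution): distance 100.78 ≈ 100.78 km. ✓

21.8 km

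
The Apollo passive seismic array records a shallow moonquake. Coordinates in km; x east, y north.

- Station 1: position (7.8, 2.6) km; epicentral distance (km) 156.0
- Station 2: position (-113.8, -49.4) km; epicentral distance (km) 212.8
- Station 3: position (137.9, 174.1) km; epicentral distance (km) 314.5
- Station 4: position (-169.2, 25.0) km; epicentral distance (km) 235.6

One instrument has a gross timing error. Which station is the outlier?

Solve using three stations at a time. Using Station 1, Station 2, Station 3 (subtract circle equations pairwise → linear system) gives (x, y) ≈ (80.9, -135.2).
Distances from that point to each station vs reported:
  Station 1: calculated 156.0 vs reported 156.0 → residual 0.0 km
  Station 2: calculated 212.8 vs reported 212.8 → residual 0.0 km
  Station 3: calculated 314.5 vs reported 314.5 → residual 0.0 km
  Station 4: calculated 297.1 vs reported 235.6 → residual 61.5 km
Station 1, Station 2, Station 3 are mutually consistent (residuals ≈ 0); Station 4 is off by 61.5 km.

Station 4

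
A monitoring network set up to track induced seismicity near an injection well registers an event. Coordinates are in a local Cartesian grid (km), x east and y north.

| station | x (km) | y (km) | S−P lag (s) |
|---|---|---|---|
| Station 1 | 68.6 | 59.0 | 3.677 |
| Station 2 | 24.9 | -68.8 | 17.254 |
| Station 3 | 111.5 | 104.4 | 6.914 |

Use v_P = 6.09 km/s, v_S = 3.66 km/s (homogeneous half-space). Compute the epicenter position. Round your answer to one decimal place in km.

Distance from S−P lag: d = Δt · v_P v_S / (v_P − v_S) = Δt · (6.09·3.66)/(6.09−3.66) ≈ 9.1726·Δt.
So d_Station 1 = 33.73, d_Station 2 = 158.26, d_Station 3 = 63.42 km.
Circle about each station: (x − 68.6)² + (y − 59.0)² = 33.73²; (x − 24.9)² + (y + 68.8)² = 158.26²; (x − 111.5)² + (y − 104.4)² = 63.42².
Subtracting the Station 1 equation from the Station 2 and Station 3 equations removes the quadratic terms:
-87.4 x − 255.6 y = -26742.02
85.8 x + 90.8 y = 12260.27
Solving the 2×2 system: x ≈ 50.4, y ≈ 87.4 km.

x ≈ 50.4 km, y ≈ 87.4 km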